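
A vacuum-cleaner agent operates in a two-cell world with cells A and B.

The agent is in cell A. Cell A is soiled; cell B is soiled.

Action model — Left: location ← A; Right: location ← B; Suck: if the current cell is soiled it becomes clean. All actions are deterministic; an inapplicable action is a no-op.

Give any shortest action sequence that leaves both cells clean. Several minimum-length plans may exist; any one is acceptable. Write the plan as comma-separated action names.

[1] after Suck: <A|clean|soiled>
[2] after Right: <B|clean|soiled>
[3] after Suck: <B|clean|clean>
min 3: Suck A + move + Suck B

Suck, Right, Suck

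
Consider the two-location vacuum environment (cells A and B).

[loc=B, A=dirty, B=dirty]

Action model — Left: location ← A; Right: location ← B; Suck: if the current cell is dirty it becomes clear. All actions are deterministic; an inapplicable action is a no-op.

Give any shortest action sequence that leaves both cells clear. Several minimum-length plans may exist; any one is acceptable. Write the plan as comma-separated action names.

Suck, Left, Suck

step 1/3 (Suck): in B — A dirty, B clear
step 2/3 (Left): in A — A dirty, B clear
step 3/3 (Suck): in A — A clear, B clear
min 3: Suck B + move + Suck A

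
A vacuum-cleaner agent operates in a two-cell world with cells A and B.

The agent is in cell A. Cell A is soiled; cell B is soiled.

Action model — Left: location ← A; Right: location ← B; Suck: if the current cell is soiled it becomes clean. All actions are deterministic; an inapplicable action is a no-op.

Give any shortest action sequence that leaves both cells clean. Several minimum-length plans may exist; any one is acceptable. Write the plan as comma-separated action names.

[1] after Suck: <A|clean|soiled>
[2] after Right: <B|clean|soiled>
[3] after Suck: <B|clean|clean>
min 3: Suck A + move + Suck B

Suck, Right, Suck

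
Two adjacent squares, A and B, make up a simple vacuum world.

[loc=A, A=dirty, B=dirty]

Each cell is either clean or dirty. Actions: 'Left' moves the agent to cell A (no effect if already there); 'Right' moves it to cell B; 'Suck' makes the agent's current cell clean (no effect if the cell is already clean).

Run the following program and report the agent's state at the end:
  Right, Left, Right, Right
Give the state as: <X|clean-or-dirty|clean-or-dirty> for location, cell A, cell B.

<B|dirty|dirty>

t=1 Right ⇒ <B|dirty|dirty>
t=2 Left ⇒ <A|dirty|dirty>
t=3 Right ⇒ <B|dirty|dirty>
t=4 Right ⇒ <B|dirty|dirty>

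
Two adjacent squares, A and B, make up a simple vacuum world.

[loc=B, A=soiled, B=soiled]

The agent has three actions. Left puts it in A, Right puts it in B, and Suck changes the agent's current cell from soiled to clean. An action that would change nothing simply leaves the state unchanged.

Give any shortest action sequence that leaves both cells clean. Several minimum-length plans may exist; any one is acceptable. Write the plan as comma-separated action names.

Suck, Left, Suck

Suck (#1): in B — A soiled, B clean
Left (#2): in A — A soiled, B clean
Suck (#3): in A — A clean, B clean
min 3: Suck B + move + Suck A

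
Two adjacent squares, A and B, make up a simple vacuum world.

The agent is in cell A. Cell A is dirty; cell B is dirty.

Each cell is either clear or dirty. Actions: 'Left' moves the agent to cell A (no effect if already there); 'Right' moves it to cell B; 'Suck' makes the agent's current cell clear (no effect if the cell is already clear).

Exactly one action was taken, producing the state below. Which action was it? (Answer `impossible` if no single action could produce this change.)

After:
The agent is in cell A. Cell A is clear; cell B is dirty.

try  Left: in A — A dirty, B dirty
try Right: in B — A dirty, B dirty
try  Suck: in A — A clear, B dirty  ← match

Suck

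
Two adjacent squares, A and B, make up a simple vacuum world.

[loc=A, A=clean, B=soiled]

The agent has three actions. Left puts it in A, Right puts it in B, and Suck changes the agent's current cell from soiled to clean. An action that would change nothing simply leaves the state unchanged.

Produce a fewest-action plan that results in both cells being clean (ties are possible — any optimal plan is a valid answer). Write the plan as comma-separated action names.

Right, Suck

t=1 Right ⇒ in B — A clean, B soiled
t=2 Suck ⇒ in B — A clean, B clean
min 2: go B then Suck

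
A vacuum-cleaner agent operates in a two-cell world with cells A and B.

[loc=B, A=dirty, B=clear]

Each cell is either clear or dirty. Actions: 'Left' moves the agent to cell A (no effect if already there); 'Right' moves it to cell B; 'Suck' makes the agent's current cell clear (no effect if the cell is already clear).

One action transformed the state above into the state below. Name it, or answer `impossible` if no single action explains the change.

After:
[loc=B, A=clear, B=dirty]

try  Left: in A — A dirty, B clear
try Right: in B — A dirty, B clear
try  Suck: in B — A dirty, B clear
no single action produces the after-state

impossible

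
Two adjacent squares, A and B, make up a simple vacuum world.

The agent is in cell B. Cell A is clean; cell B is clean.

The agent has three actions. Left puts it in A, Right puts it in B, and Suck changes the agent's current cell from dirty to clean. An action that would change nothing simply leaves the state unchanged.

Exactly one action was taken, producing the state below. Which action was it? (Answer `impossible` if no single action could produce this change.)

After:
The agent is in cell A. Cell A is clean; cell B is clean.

Left

try  Left: in A — A clean, B clean  ← match
try Right: in B — A clean, B clean
try  Suck: in B — A clean, B clean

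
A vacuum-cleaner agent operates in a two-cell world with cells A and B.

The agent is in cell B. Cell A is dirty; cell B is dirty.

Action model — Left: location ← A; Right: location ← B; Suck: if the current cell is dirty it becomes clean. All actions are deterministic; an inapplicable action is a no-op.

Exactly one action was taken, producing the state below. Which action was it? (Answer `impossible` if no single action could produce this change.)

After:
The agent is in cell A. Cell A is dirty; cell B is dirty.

Left

try  Left: in A — A dirty, B dirty  ← match
try Right: in B — A dirty, B dirty
try  Suck: in B — A dirty, B clean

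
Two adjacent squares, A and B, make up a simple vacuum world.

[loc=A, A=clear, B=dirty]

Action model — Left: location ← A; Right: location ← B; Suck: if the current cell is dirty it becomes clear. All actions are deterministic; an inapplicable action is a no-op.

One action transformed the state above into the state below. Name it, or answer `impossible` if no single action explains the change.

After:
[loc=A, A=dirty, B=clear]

try  Left: loc=A A=clear B=dirty
try Right: loc=B A=clear B=dirty
try  Suck: loc=A A=clear B=dirty
no single action produces the after-state

impossible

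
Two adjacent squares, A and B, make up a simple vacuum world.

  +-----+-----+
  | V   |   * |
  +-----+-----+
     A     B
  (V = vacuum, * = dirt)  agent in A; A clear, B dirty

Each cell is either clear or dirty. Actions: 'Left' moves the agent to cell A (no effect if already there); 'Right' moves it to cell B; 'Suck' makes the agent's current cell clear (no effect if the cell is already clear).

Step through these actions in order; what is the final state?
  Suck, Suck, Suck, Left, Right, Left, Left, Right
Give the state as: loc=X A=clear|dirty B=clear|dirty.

loc=B A=clear B=dirty

1. Suck → loc=A A=clear B=dirty
2. Suck → loc=A A=clear B=dirty
3. Suck → loc=A A=clear B=dirty
4. Left → loc=A A=clear B=dirty
5. Right → loc=B A=clear B=dirty
6. Left → loc=A A=clear B=dirty
7. Left → loc=A A=clear B=dirty
8. Right → loc=B A=clear B=dirty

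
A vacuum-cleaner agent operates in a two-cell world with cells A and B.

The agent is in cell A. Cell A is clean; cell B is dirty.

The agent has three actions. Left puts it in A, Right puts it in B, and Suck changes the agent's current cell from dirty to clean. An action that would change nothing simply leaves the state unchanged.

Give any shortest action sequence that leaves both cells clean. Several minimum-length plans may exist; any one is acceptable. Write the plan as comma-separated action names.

1. Right → in B — A clean, B dirty
2. Suck → in B — A clean, B clean
min 2: go B then Suck

Right, Suck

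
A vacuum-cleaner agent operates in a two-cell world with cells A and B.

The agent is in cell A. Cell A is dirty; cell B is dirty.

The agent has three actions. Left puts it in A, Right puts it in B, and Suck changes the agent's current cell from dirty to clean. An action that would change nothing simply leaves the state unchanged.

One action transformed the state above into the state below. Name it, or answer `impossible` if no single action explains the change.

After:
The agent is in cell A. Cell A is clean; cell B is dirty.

Suck

try  Left: <A|dirty|dirty>
try Right: <B|dirty|dirty>
try  Suck: <A|clean|dirty>  ← match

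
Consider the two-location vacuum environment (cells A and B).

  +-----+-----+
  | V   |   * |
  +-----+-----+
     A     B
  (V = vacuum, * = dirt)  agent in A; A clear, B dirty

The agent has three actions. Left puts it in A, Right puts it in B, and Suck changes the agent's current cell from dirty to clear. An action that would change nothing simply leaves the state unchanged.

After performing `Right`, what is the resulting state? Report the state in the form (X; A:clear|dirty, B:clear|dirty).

start: (A; A:clear, B:dirty)
step 1/1 (Right): (B; A:clear, B:dirty)

(B; A:clear, B:dirty)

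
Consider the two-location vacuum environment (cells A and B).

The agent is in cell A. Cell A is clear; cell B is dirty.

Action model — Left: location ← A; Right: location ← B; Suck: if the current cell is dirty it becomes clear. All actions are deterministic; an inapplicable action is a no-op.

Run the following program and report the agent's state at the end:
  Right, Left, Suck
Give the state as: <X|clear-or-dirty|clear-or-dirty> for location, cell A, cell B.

<A|clear|dirty>

1) do Right; now <B|clear|dirty>
2) do Left; now <A|clear|dirty>
3) do Suck; now <A|clear|dirty>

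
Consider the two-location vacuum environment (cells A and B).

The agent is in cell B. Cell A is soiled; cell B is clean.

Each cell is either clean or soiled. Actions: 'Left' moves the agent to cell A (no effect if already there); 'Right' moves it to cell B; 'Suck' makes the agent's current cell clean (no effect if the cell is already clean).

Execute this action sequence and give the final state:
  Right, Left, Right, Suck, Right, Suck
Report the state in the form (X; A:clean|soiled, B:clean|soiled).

t=1 Right ⇒ (B; A:soiled, B:clean)
t=2 Left ⇒ (A; A:soiled, B:clean)
t=3 Right ⇒ (B; A:soiled, B:clean)
t=4 Suck ⇒ (B; A:soiled, B:clean)
t=5 Right ⇒ (B; A:soiled, B:clean)
t=6 Suck ⇒ (B; A:soiled, B:clean)

(B; A:soiled, B:clean)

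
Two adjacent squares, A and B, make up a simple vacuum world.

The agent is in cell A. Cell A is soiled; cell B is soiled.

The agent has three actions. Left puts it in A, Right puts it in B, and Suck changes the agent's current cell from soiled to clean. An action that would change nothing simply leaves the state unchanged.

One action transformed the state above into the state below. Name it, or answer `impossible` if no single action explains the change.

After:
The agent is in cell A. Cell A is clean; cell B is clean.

impossible

try  Left: loc=A A=soiled B=soiled
try Right: loc=B A=soiled B=soiled
try  Suck: loc=A A=clean B=soiled
no single action produces the after-state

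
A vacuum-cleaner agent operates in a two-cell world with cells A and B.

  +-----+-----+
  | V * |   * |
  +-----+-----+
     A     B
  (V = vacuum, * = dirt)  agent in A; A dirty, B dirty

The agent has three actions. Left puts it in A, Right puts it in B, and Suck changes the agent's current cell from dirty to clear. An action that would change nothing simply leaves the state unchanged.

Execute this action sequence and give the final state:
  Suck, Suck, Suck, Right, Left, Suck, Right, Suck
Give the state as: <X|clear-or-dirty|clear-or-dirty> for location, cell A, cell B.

<B|clear|clear>

1. Suck → <A|clear|dirty>
2. Suck → <A|clear|dirty>
3. Suck → <A|clear|dirty>
4. Right → <B|clear|dirty>
5. Left → <A|clear|dirty>
6. Suck → <A|clear|dirty>
7. Right → <B|clear|dirty>
8. Suck → <B|clear|clear>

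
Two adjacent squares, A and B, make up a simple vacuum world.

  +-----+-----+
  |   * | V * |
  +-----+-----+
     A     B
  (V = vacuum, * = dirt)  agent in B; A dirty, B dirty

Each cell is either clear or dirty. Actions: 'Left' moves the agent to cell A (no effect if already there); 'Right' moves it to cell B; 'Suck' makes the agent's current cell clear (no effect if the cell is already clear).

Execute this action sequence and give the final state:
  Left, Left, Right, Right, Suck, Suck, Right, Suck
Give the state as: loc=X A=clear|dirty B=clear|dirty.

loc=B A=dirty B=clear

Left (#1): loc=A A=dirty B=dirty
Left (#2): loc=A A=dirty B=dirty
Right (#3): loc=B A=dirty B=dirty
Right (#4): loc=B A=dirty B=dirty
Suck (#5): loc=B A=dirty B=clear
Suck (#6): loc=B A=dirty B=clear
Right (#7): loc=B A=dirty B=clear
Suck (#8): loc=B A=dirty B=clear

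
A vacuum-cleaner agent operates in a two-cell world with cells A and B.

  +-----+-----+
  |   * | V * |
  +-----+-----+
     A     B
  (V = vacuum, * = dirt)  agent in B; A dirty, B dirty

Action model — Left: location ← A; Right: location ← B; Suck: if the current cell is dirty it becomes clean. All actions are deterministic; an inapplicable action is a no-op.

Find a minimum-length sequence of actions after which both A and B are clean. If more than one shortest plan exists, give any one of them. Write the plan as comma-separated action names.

Suck, Left, Suck

Suck (#1): loc=B A=dirty B=clean
Left (#2): loc=A A=dirty B=clean
Suck (#3): loc=A A=clean B=clean
min 3: Suck B + move + Suck A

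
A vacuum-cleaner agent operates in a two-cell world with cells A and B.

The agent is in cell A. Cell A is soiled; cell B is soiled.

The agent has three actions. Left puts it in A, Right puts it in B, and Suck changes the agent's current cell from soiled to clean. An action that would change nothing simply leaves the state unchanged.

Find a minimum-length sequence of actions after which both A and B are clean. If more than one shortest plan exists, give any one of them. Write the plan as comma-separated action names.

Suck, Right, Suck

[1] after Suck: <A|clean|soiled>
[2] after Right: <B|clean|soiled>
[3] after Suck: <B|clean|clean>
min 3: Suck A + move + Suck B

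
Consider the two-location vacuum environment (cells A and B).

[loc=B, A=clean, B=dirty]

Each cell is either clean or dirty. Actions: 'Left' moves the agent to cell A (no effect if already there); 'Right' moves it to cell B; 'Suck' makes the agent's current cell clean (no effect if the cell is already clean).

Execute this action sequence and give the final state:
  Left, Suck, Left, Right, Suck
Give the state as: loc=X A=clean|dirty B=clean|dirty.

loc=B A=clean B=clean

step 1/5 (Left): loc=A A=clean B=dirty
step 2/5 (Suck): loc=A A=clean B=dirty
step 3/5 (Left): loc=A A=clean B=dirty
step 4/5 (Right): loc=B A=clean B=dirty
step 5/5 (Suck): loc=B A=clean B=clean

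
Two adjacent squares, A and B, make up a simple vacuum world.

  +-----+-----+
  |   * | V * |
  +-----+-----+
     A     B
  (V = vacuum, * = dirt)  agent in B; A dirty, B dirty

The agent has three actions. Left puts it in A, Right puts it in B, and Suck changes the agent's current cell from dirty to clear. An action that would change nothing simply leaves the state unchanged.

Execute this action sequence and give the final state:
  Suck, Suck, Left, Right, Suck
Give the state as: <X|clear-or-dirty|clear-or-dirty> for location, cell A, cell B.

<B|dirty|clear>

t=1 Suck ⇒ <B|dirty|clear>
t=2 Suck ⇒ <B|dirty|clear>
t=3 Left ⇒ <A|dirty|clear>
t=4 Right ⇒ <B|dirty|clear>
t=5 Suck ⇒ <B|dirty|clear>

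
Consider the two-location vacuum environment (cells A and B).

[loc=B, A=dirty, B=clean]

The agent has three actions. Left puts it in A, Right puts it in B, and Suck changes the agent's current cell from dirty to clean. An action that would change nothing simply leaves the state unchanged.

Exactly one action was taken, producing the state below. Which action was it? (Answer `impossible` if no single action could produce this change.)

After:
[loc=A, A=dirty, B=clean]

Left

try  Left: <A|dirty|clean>  ← match
try Right: <B|dirty|clean>
try  Suck: <B|dirty|clean>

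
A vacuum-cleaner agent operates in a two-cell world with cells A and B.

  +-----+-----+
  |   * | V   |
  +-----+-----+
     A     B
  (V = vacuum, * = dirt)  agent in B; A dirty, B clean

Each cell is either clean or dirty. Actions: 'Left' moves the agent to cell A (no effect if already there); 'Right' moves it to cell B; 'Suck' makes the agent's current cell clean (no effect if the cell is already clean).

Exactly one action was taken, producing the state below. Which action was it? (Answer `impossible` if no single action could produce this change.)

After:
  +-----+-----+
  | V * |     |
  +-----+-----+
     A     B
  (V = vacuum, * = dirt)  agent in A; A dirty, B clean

Left

try  Left: <A|dirty|clean>  ← match
try Right: <B|dirty|clean>
try  Suck: <B|dirty|clean>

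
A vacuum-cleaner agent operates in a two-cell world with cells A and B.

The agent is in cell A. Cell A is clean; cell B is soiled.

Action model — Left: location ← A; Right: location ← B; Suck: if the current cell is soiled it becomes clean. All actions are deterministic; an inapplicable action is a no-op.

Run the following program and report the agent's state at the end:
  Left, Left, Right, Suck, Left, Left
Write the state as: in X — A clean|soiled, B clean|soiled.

in A — A clean, B clean

Left (#1): in A — A clean, B soiled
Left (#2): in A — A clean, B soiled
Right (#3): in B — A clean, B soiled
Suck (#4): in B — A clean, B clean
Left (#5): in A — A clean, B clean
Left (#6): in A — A clean, B clean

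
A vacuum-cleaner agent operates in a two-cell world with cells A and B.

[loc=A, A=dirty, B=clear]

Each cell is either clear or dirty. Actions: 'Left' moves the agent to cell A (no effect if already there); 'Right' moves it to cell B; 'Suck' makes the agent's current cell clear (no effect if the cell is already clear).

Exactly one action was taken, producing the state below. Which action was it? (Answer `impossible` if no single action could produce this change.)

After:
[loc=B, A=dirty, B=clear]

try  Left: loc=A A=dirty B=clear
try Right: loc=B A=dirty B=clear  ← match
try  Suck: loc=A A=clear B=clear

Right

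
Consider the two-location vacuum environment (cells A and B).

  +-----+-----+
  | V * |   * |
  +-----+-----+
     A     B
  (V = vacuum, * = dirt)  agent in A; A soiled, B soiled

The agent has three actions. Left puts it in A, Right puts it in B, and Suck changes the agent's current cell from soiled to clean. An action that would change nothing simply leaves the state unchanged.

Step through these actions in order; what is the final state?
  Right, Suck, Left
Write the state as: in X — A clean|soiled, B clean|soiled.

step 1/3 (Right): in B — A soiled, B soiled
step 2/3 (Suck): in B — A soiled, B clean
step 3/3 (Left): in A — A soiled, B clean

in A — A soiled, B clean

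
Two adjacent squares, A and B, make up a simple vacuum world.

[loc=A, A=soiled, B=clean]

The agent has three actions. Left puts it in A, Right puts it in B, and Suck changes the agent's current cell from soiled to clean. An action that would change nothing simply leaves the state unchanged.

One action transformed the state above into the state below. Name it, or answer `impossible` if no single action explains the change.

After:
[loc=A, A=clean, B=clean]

try  Left: (A; A:soiled, B:clean)
try Right: (B; A:soiled, B:clean)
try  Suck: (A; A:clean, B:clean)  ← match

Suck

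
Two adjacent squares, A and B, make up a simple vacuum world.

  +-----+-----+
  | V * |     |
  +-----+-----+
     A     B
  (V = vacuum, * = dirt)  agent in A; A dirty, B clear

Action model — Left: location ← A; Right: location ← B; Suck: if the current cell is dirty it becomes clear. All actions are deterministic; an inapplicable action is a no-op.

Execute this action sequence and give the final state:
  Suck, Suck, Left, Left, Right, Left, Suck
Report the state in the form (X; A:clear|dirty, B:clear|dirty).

(A; A:clear, B:clear)

step 1/7 (Suck): (A; A:clear, B:clear)
step 2/7 (Suck): (A; A:clear, B:clear)
step 3/7 (Left): (A; A:clear, B:clear)
step 4/7 (Left): (A; A:clear, B:clear)
step 5/7 (Right): (B; A:clear, B:clear)
step 6/7 (Left): (A; A:clear, B:clear)
step 7/7 (Suck): (A; A:clear, B:clear)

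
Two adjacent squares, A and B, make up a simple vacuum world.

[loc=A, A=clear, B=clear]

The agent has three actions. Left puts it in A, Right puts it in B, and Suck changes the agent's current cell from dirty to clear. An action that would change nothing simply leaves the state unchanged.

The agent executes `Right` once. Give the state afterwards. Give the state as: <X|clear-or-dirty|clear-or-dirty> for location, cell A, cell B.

<B|clear|clear>

start: <A|clear|clear>
Right (#1): <B|clear|clear>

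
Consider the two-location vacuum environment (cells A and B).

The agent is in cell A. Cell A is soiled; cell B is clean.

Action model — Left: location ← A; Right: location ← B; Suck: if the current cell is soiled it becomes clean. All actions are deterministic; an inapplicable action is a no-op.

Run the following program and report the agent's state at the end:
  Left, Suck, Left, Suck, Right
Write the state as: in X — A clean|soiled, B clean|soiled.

in B — A clean, B clean

[1] after Left: in A — A soiled, B clean
[2] after Suck: in A — A clean, B clean
[3] after Left: in A — A clean, B clean
[4] after Suck: in A — A clean, B clean
[5] after Right: in B — A clean, B clean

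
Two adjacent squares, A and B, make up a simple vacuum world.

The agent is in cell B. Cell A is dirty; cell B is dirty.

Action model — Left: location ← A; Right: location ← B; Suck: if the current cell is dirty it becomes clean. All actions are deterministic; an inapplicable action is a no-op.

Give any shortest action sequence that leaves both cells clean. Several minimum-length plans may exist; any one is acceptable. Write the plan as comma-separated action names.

1) do Suck; now <B|dirty|clean>
2) do Left; now <A|dirty|clean>
3) do Suck; now <A|clean|clean>
min 3: Suck B + move + Suck A

Suck, Left, Suck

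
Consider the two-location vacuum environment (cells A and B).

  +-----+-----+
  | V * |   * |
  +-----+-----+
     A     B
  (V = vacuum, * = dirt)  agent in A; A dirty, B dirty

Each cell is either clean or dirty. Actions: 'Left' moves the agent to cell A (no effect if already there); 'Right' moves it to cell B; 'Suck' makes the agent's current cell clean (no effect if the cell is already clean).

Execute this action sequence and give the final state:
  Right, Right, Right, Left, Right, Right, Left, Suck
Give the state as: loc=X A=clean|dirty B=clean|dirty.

loc=A A=clean B=dirty

[1] after Right: loc=B A=dirty B=dirty
[2] after Right: loc=B A=dirty B=dirty
[3] after Right: loc=B A=dirty B=dirty
[4] after Left: loc=A A=dirty B=dirty
[5] after Right: loc=B A=dirty B=dirty
[6] after Right: loc=B A=dirty B=dirty
[7] after Left: loc=A A=dirty B=dirty
[8] after Suck: loc=A A=clean B=dirty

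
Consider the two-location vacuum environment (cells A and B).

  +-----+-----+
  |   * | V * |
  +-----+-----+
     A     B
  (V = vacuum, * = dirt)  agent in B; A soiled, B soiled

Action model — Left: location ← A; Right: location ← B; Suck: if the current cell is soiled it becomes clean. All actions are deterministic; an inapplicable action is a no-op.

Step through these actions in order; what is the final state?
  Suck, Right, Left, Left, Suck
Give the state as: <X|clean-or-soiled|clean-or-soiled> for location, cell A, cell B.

Suck (#1): <B|soiled|clean>
Right (#2): <B|soiled|clean>
Left (#3): <A|soiled|clean>
Left (#4): <A|soiled|clean>
Suck (#5): <A|clean|clean>

<A|clean|clean>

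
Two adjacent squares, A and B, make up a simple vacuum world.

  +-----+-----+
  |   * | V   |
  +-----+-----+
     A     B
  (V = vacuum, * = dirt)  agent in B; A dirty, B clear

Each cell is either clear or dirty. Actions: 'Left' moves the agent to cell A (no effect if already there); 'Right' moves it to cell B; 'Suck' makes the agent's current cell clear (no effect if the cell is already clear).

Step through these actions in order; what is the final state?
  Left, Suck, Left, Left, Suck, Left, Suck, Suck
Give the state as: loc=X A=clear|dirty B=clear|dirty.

loc=A A=clear B=clear

1) do Left; now loc=A A=dirty B=clear
2) do Suck; now loc=A A=clear B=clear
3) do Left; now loc=A A=clear B=clear
4) do Left; now loc=A A=clear B=clear
5) do Suck; now loc=A A=clear B=clear
6) do Left; now loc=A A=clear B=clear
7) do Suck; now loc=A A=clear B=clear
8) do Suck; now loc=A A=clear B=clear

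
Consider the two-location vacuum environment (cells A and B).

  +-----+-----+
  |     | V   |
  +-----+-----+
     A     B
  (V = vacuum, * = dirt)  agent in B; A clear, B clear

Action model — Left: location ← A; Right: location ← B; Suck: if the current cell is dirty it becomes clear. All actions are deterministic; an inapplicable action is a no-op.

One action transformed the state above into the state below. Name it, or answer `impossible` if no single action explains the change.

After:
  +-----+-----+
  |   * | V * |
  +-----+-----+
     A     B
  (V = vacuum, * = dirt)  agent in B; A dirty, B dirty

impossible

try  Left: loc=A A=clear B=clear
try Right: loc=B A=clear B=clear
try  Suck: loc=B A=clear B=clear
no single action produces the after-state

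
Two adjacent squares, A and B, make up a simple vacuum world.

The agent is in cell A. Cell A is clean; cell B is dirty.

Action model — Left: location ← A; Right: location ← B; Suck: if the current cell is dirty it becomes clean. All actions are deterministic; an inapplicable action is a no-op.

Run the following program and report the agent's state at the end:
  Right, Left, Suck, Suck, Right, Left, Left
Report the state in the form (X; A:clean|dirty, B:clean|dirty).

[1] after Right: (B; A:clean, B:dirty)
[2] after Left: (A; A:clean, B:dirty)
[3] after Suck: (A; A:clean, B:dirty)
[4] after Suck: (A; A:clean, B:dirty)
[5] after Right: (B; A:clean, B:dirty)
[6] after Left: (A; A:clean, B:dirty)
[7] after Left: (A; A:clean, B:dirty)

(A; A:clean, B:dirty)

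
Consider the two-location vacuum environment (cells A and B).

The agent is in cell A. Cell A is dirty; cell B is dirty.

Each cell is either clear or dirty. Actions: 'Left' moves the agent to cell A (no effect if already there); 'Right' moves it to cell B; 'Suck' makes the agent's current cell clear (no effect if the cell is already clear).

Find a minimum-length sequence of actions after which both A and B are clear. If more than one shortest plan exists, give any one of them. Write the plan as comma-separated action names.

Suck, Right, Suck

1. Suck → loc=A A=clear B=dirty
2. Right → loc=B A=clear B=dirty
3. Suck → loc=B A=clear B=clear
min 3: Suck A + move + Suck B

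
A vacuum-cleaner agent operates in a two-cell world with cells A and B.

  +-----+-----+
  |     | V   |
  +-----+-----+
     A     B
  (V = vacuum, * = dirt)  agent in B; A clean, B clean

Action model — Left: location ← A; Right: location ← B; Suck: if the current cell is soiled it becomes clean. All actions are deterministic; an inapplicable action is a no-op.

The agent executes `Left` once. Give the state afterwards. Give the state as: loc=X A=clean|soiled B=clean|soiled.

start: loc=B A=clean B=clean
1) do Left; now loc=A A=clean B=clean

loc=A A=clean B=clean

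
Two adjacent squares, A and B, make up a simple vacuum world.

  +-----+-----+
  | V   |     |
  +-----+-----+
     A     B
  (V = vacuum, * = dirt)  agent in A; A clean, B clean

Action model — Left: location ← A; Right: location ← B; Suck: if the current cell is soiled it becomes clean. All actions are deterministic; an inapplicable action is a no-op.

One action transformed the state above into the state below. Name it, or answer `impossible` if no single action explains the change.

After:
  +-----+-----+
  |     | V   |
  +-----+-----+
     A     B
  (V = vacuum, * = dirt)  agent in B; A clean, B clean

Right

try  Left: (A; A:clean, B:clean)
try Right: (B; A:clean, B:clean)  ← match
try  Suck: (A; A:clean, B:clean)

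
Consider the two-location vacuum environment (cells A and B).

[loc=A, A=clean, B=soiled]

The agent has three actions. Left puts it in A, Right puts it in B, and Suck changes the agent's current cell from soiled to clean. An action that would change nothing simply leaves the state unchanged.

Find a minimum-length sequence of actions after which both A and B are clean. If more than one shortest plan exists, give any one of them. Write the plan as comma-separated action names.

1. Right → <B|clean|soiled>
2. Suck → <B|clean|clean>
min 2: go B then Suck

Right, Suck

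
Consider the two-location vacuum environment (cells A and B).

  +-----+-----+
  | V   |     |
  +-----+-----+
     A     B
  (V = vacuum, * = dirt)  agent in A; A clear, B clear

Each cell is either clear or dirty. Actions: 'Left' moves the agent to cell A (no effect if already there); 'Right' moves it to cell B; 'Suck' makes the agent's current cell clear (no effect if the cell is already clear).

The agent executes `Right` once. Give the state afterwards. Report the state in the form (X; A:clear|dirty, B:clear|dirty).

(B; A:clear, B:clear)

start: (A; A:clear, B:clear)
1) do Right; now (B; A:clear, B:clear)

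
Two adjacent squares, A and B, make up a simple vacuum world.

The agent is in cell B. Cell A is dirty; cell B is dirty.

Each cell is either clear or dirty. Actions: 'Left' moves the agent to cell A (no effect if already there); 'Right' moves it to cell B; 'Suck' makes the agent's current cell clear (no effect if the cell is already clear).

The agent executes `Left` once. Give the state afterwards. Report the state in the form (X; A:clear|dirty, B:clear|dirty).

start: (B; A:dirty, B:dirty)
t=1 Left ⇒ (A; A:dirty, B:dirty)

(A; A:dirty, B:dirty)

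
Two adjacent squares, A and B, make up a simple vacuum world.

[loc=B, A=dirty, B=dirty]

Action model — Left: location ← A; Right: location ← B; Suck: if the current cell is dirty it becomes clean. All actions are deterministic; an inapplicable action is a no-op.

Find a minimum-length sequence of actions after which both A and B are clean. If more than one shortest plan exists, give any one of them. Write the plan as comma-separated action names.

t=1 Suck ⇒ (B; A:dirty, B:clean)
t=2 Left ⇒ (A; A:dirty, B:clean)
t=3 Suck ⇒ (A; A:clean, B:clean)
min 3: Suck B + move + Suck A

Suck, Left, Suck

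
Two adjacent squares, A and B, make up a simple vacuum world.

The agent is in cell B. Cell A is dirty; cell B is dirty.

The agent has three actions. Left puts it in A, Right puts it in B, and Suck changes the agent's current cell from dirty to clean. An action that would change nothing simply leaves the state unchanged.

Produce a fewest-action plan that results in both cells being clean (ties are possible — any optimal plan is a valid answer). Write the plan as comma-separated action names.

Suck, Left, Suck

1) do Suck; now in B — A dirty, B clean
2) do Left; now in A — A dirty, B clean
3) do Suck; now in A — A clean, B clean
min 3: Suck B + move + Suck A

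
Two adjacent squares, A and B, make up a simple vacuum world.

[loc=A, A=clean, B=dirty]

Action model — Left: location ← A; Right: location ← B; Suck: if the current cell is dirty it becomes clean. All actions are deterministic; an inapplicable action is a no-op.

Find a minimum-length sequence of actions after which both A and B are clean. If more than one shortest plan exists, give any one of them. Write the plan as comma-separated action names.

step 1/2 (Right): (B; A:clean, B:dirty)
step 2/2 (Suck): (B; A:clean, B:clean)
min 2: go B then Suck

Right, Suck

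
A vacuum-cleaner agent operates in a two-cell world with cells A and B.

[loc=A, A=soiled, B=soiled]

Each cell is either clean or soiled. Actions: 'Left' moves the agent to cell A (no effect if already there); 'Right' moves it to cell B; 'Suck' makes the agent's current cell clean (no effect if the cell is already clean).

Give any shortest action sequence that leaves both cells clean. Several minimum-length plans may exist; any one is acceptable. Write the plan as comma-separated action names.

1) do Suck; now (A; A:clean, B:soiled)
2) do Right; now (B; A:clean, B:soiled)
3) do Suck; now (B; A:clean, B:clean)
min 3: Suck A + move + Suck B

Suck, Right, Suck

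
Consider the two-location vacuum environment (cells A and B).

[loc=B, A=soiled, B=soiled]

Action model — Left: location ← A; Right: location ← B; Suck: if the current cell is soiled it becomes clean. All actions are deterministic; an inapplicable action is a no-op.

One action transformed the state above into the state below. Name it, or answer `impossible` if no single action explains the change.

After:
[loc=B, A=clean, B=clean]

try  Left: in A — A soiled, B soiled
try Right: in B — A soiled, B soiled
try  Suck: in B — A soiled, B clean
no single action produces the after-state

impossible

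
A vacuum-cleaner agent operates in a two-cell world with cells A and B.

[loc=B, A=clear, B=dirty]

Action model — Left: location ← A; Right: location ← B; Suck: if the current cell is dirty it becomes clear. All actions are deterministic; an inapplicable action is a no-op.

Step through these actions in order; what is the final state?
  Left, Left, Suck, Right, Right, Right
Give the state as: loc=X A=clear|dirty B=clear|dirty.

loc=B A=clear B=dirty

[1] after Left: loc=A A=clear B=dirty
[2] after Left: loc=A A=clear B=dirty
[3] after Suck: loc=A A=clear B=dirty
[4] after Right: loc=B A=clear B=dirty
[5] after Right: loc=B A=clear B=dirty
[6] after Right: loc=B A=clear B=dirty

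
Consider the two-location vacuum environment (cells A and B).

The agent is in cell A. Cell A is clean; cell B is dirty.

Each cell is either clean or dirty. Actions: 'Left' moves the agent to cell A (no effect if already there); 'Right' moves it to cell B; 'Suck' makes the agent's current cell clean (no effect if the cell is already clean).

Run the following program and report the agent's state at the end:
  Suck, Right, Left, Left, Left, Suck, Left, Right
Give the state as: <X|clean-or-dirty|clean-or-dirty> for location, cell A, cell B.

[1] after Suck: <A|clean|dirty>
[2] after Right: <B|clean|dirty>
[3] after Left: <A|clean|dirty>
[4] after Left: <A|clean|dirty>
[5] after Left: <A|clean|dirty>
[6] after Suck: <A|clean|dirty>
[7] after Left: <A|clean|dirty>
[8] after Right: <B|clean|dirty>

<B|clean|dirty>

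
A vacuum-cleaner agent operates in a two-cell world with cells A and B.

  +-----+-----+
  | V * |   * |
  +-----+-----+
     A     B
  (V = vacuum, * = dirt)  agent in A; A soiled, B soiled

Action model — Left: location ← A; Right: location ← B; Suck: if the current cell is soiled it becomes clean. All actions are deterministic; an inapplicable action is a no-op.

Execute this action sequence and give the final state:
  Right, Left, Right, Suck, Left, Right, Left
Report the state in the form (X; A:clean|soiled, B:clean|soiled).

Right (#1): (B; A:soiled, B:soiled)
Left (#2): (A; A:soiled, B:soiled)
Right (#3): (B; A:soiled, B:soiled)
Suck (#4): (B; A:soiled, B:clean)
Left (#5): (A; A:soiled, B:clean)
Right (#6): (B; A:soiled, B:clean)
Left (#7): (A; A:soiled, B:clean)

(A; A:soiled, B:clean)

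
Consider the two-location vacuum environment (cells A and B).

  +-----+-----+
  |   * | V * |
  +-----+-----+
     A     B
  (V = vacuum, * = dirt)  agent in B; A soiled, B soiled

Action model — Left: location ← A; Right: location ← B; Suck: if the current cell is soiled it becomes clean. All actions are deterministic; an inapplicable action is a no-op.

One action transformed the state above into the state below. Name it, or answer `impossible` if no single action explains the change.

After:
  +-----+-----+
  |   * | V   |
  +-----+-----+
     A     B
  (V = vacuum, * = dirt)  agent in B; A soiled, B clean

try  Left: loc=A A=soiled B=soiled
try Right: loc=B A=soiled B=soiled
try  Suck: loc=B A=soiled B=clean  ← match

Suck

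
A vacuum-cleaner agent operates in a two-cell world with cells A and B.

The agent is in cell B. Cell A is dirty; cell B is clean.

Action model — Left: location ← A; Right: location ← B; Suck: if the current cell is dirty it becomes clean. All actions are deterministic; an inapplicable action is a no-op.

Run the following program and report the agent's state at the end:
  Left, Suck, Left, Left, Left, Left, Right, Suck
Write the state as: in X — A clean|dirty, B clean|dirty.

[1] after Left: in A — A dirty, B clean
[2] after Suck: in A — A clean, B clean
[3] after Left: in A — A clean, B clean
[4] after Left: in A — A clean, B clean
[5] after Left: in A — A clean, B clean
[6] after Left: in A — A clean, B clean
[7] after Right: in B — A clean, B clean
[8] after Suck: in B — A clean, B clean

in B — A clean, B clean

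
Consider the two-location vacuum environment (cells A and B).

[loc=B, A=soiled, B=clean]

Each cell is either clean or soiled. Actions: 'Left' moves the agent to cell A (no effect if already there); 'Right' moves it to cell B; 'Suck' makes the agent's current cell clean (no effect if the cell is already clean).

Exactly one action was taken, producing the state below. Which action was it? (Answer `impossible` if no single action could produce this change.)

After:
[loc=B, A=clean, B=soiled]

impossible

try  Left: (A; A:soiled, B:clean)
try Right: (B; A:soiled, B:clean)
try  Suck: (B; A:soiled, B:clean)
no single action produces the after-state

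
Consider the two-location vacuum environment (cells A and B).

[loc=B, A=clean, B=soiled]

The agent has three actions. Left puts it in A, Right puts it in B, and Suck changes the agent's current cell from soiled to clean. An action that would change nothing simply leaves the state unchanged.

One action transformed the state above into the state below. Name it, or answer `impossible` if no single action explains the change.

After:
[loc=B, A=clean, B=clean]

try  Left: in A — A clean, B soiled
try Right: in B — A clean, B soiled
try  Suck: in B — A clean, B clean  ← match

Suck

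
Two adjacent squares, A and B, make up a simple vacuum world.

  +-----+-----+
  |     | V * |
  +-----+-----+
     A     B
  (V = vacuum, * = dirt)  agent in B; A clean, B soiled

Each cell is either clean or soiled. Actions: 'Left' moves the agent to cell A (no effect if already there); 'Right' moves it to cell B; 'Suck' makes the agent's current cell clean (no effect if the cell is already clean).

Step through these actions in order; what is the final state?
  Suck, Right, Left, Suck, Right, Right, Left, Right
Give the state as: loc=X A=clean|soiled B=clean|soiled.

loc=B A=clean B=clean

1. Suck → loc=B A=clean B=clean
2. Right → loc=B A=clean B=clean
3. Left → loc=A A=clean B=clean
4. Suck → loc=A A=clean B=clean
5. Right → loc=B A=clean B=clean
6. Right → loc=B A=clean B=clean
7. Left → loc=A A=clean B=clean
8. Right → loc=B A=clean B=clean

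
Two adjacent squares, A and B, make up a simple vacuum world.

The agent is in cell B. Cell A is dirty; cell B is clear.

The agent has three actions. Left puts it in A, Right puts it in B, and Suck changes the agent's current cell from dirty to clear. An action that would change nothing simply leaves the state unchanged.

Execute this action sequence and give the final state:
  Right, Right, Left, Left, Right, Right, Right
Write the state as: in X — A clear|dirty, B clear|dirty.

in B — A dirty, B clear

step 1/7 (Right): in B — A dirty, B clear
step 2/7 (Right): in B — A dirty, B clear
step 3/7 (Left): in A — A dirty, B clear
step 4/7 (Left): in A — A dirty, B clear
step 5/7 (Right): in B — A dirty, B clear
step 6/7 (Right): in B — A dirty, B clear
step 7/7 (Right): in B — A dirty, B clear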